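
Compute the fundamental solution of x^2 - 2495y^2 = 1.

(x, y) = (999, 20)

First expand sqrt(2495) as a continued fraction. With x_i = (sqrt(2495) + m_i)/d_i and (m_0, d_0) = (0, 1): a_0 = floor(sqrt(2495)) = 49, since 49^2 = 2401 <= 2495 < 2500 = 50^2.
Iterate m_{i+1} = d_i*a_i - m_i, d_{i+1} = (2495 - m_{i+1}^2)/d_i, a_{i+1} = floor((a_0 + m_{i+1})/d_{i+1}):
  m_1 = 1*49 - 0 = 49, d_1 = (2495 - 49^2)/1 = 94/1 = 94, a_1 = floor((49 + 49)/94) = 1.
  m_2 = 94*1 - 49 = 45, d_2 = (2495 - 45^2)/94 = 470/94 = 5, a_2 = floor((49 + 45)/5) = 18.
  m_3 = 5*18 - 45 = 45, d_3 = (2495 - 45^2)/5 = 470/5 = 94, a_3 = floor((49 + 45)/94) = 1.
  m_4 = 94*1 - 45 = 49, d_4 = (2495 - 49^2)/94 = 94/94 = 1, a_4 = floor((49 + 49)/1) = 98.
  m_5 = 1*98 - 49 = 49, d_5 = (2495 - 49^2)/1 = 94/1 = 94: (m_5, d_5) = (m_1, d_1) = (49, 94), so from here the quotients repeat a_1, ..., a_4; the period length is 4.
So sqrt(2495) = [49; (1, 18, 1, 98)] with period length k = 4.
k is even, so the fundamental solution of x^2 - 2495y^2 = 1 is (p_{k-1}, q_{k-1}) = (p_3, q_3); compute convergents through index 3.
Convergents (p_i = a_i*p_{i-1} + p_{i-2}, q_i = a_i*q_{i-1} + q_{i-2} with p_{-2}=0, p_{-1}=1, q_{-2}=1, q_{-1}=0):
  i=0: a_0=49, p_0 = 49*1 + 0 = 49, q_0 = 49*0 + 1 = 1.
  i=1: a_1=1, p_1 = 1*49 + 1 = 50, q_1 = 1*1 + 0 = 1.
  i=2: a_2=18, p_2 = 18*50 + 49 = 949, q_2 = 18*1 + 1 = 19.
  i=3: a_3=1, p_3 = 1*949 + 50 = 999, q_3 = 1*19 + 1 = 20.
Check: 999^2 - 2495*20^2 = 998001 - 998000 = 1, so (x, y) = (999, 20) solves the equation, and by the theorem it is the least positive solution.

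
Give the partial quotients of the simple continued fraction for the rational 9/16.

[0; 1, 1, 3, 2]

Run the Euclidean algorithm on 9 and 16; the successive quotients are the partial quotients a_0, a_1, ... (each step inverts the fractional part left over by the previous one):
  9 = 0*16 + 9, so a_0 = 0.
  16 = 1*9 + 7, so a_1 = 1.
  9 = 1*7 + 2, so a_2 = 1.
  7 = 3*2 + 1, so a_3 = 3.
  2 = 2*1 + 0, so a_4 = 2.
The remainder reaches 0 after 5 divisions, so the expansion has 5 partial quotients, read off in order.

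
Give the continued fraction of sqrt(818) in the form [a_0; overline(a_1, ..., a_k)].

Write x_i = (sqrt(818) + m_i)/d_i with (m_0, d_0) = (0, 1). a_0 = floor(sqrt(818)) = 28, since 28^2 = 784 <= 818 < 841 = 29^2.
Iterate m_{i+1} = d_i*a_i - m_i, d_{i+1} = (818 - m_{i+1}^2)/d_i, a_{i+1} = floor((a_0 + m_{i+1})/d_{i+1}):
  m_1 = 1*28 - 0 = 28, d_1 = (818 - 28^2)/1 = 34/1 = 34, a_1 = floor((28 + 28)/34) = 1.
  m_2 = 34*1 - 28 = 6, d_2 = (818 - 6^2)/34 = 782/34 = 23, a_2 = floor((28 + 6)/23) = 1.
  m_3 = 23*1 - 6 = 17, d_3 = (818 - 17^2)/23 = 529/23 = 23, a_3 = floor((28 + 17)/23) = 1.
  m_4 = 23*1 - 17 = 6, d_4 = (818 - 6^2)/23 = 782/23 = 34, a_4 = floor((28 + 6)/34) = 1.
  m_5 = 34*1 - 6 = 28, d_5 = (818 - 28^2)/34 = 34/34 = 1, a_5 = floor((28 + 28)/1) = 56.
  m_6 = 1*56 - 28 = 28, d_6 = (818 - 28^2)/1 = 34/1 = 34: (m_6, d_6) = (m_1, d_1) = (28, 34), so from here the quotients repeat a_1, ..., a_5; the period length is 5.
Hence the expansion of sqrt(818) is a_0 = 28 followed by the repeating block 1, 1, 1, 1, 56 (period 5).

[28; overline(1, 1, 1, 1, 56)]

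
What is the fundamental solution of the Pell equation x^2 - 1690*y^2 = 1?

(x, y) = (27379, 666)

First expand sqrt(1690) as a continued fraction. With x_i = (sqrt(1690) + m_i)/d_i and (m_0, d_0) = (0, 1): a_0 = floor(sqrt(1690)) = 41, since 41^2 = 1681 <= 1690 < 1764 = 42^2.
Iterate m_{i+1} = d_i*a_i - m_i, d_{i+1} = (1690 - m_{i+1}^2)/d_i, a_{i+1} = floor((a_0 + m_{i+1})/d_{i+1}):
  m_1 = 1*41 - 0 = 41, d_1 = (1690 - 41^2)/1 = 9/1 = 9, a_1 = floor((41 + 41)/9) = 9.
  m_2 = 9*9 - 41 = 40, d_2 = (1690 - 40^2)/9 = 90/9 = 10, a_2 = floor((41 + 40)/10) = 8.
  m_3 = 10*8 - 40 = 40, d_3 = (1690 - 40^2)/10 = 90/10 = 9, a_3 = floor((41 + 40)/9) = 9.
  m_4 = 9*9 - 40 = 41, d_4 = (1690 - 41^2)/9 = 9/9 = 1, a_4 = floor((41 + 41)/1) = 82.
  m_5 = 1*82 - 41 = 41, d_5 = (1690 - 41^2)/1 = 9/1 = 9: (m_5, d_5) = (m_1, d_1) = (41, 9), so from here the quotients repeat a_1, ..., a_4; the period length is 4.
So sqrt(1690) = [41; (9, 8, 9, 82)] with period length k = 4.
k is even, so the fundamental solution of x^2 - 1690y^2 = 1 is (p_{k-1}, q_{k-1}) = (p_3, q_3); compute convergents through index 3.
Convergents (p_i = a_i*p_{i-1} + p_{i-2}, q_i = a_i*q_{i-1} + q_{i-2} with p_{-2}=0, p_{-1}=1, q_{-2}=1, q_{-1}=0):
  i=0: a_0=41, p_0 = 41*1 + 0 = 41, q_0 = 41*0 + 1 = 1.
  i=1: a_1=9, p_1 = 9*41 + 1 = 370, q_1 = 9*1 + 0 = 9.
  i=2: a_2=8, p_2 = 8*370 + 41 = 3001, q_2 = 8*9 + 1 = 73.
  i=3: a_3=9, p_3 = 9*3001 + 370 = 27379, q_3 = 9*73 + 9 = 666.
Check: 27379^2 - 1690*666^2 = 749609641 - 749609640 = 1, so (x, y) = (27379, 666) solves the equation, and by the theorem it is the least positive solution.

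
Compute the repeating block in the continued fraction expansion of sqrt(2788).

Write x_i = (sqrt(2788) + m_i)/d_i with (m_0, d_0) = (0, 1). a_0 = floor(sqrt(2788)) = 52, since 52^2 = 2704 <= 2788 < 2809 = 53^2.
Iterate m_{i+1} = d_i*a_i - m_i, d_{i+1} = (2788 - m_{i+1}^2)/d_i, a_{i+1} = floor((a_0 + m_{i+1})/d_{i+1}):
  m_1 = 1*52 - 0 = 52, d_1 = (2788 - 52^2)/1 = 84/1 = 84, a_1 = floor((52 + 52)/84) = 1.
  m_2 = 84*1 - 52 = 32, d_2 = (2788 - 32^2)/84 = 1764/84 = 21, a_2 = floor((52 + 32)/21) = 4.
  m_3 = 21*4 - 32 = 52, d_3 = (2788 - 52^2)/21 = 84/21 = 4, a_3 = floor((52 + 52)/4) = 26.
  m_4 = 4*26 - 52 = 52, d_4 = (2788 - 52^2)/4 = 84/4 = 21, a_4 = floor((52 + 52)/21) = 4.
  m_5 = 21*4 - 52 = 32, d_5 = (2788 - 32^2)/21 = 1764/21 = 84, a_5 = floor((52 + 32)/84) = 1.
  m_6 = 84*1 - 32 = 52, d_6 = (2788 - 52^2)/84 = 84/84 = 1, a_6 = floor((52 + 52)/1) = 104.
  m_7 = 1*104 - 52 = 52, d_7 = (2788 - 52^2)/1 = 84/1 = 84: (m_7, d_7) = (m_1, d_1) = (52, 84), so from here the quotients repeat a_1, ..., a_6; the period length is 6.
Hence the expansion of sqrt(2788) is a_0 = 52 followed by the repeating block 1, 4, 26, 4, 1, 104 (period 6).

[52; (1, 4, 26, 4, 1, 104)]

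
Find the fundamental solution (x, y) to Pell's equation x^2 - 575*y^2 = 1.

(x, y) = (24, 1)

First expand sqrt(575) as a continued fraction. With x_i = (sqrt(575) + m_i)/d_i and (m_0, d_0) = (0, 1): a_0 = floor(sqrt(575)) = 23, since 23^2 = 529 <= 575 < 576 = 24^2.
Iterate m_{i+1} = d_i*a_i - m_i, d_{i+1} = (575 - m_{i+1}^2)/d_i, a_{i+1} = floor((a_0 + m_{i+1})/d_{i+1}):
  m_1 = 1*23 - 0 = 23, d_1 = (575 - 23^2)/1 = 46/1 = 46, a_1 = floor((23 + 23)/46) = 1.
  m_2 = 46*1 - 23 = 23, d_2 = (575 - 23^2)/46 = 46/46 = 1, a_2 = floor((23 + 23)/1) = 46.
  m_3 = 1*46 - 23 = 23, d_3 = (575 - 23^2)/1 = 46/1 = 46: (m_3, d_3) = (m_1, d_1) = (23, 46), so from here the quotients repeat a_1, a_2; the period length is 2.
So sqrt(575) = [23; (1, 46)] with period length k = 2.
k is even, so the fundamental solution of x^2 - 575y^2 = 1 is (p_{k-1}, q_{k-1}) = (p_1, q_1); compute convergents through index 1.
Convergents (p_i = a_i*p_{i-1} + p_{i-2}, q_i = a_i*q_{i-1} + q_{i-2} with p_{-2}=0, p_{-1}=1, q_{-2}=1, q_{-1}=0):
  i=0: a_0=23, p_0 = 23*1 + 0 = 23, q_0 = 23*0 + 1 = 1.
  i=1: a_1=1, p_1 = 1*23 + 1 = 24, q_1 = 1*1 + 0 = 1.
Check: 24^2 - 575*1^2 = 576 - 575 = 1, so (x, y) = (24, 1) solves the equation, and by the theorem it is the least positive solution.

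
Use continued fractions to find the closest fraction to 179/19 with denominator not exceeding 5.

Expand x = 179/19 as a continued fraction with the Euclidean algorithm:
  179 = 9*19 + 8, so a_0 = 9.
  19 = 2*8 + 3, so a_1 = 2.
  8 = 2*3 + 2, so a_2 = 2.
  3 = 1*2 + 1, so a_3 = 1.
  2 = 2*1 + 0, so a_4 = 2.
so x = [9; 2, 2, 1, 2].
Convergents (p_i = a_i*p_{i-1} + p_{i-2}, q_i = a_i*q_{i-1} + q_{i-2} with p_{-2}=0, p_{-1}=1, q_{-2}=1, q_{-1}=0), until the denominator exceeds 5:
  i=0: a_0=9, p_0 = 9*1 + 0 = 9, q_0 = 9*0 + 1 = 1.
  i=1: a_1=2, p_1 = 2*9 + 1 = 19, q_1 = 2*1 + 0 = 2.
  i=2: a_2=2, p_2 = 2*19 + 9 = 47, q_2 = 2*2 + 1 = 5.
  i=3: a_3=1, p_3 = 1*47 + 19 = 66, q_3 = 1*5 + 2 = 7.
q_3 = 7 > 5, so the last convergent with denominator <= 5 is p_2/q_2 = 47/5.
The closest fraction with denominator <= 5 is either p_2/q_2 or the intermediate fraction (k*p_2 + p_1)/(k*q_2 + q_1) with the largest k >= 1 whose denominator stays <= 5; these approach x as k grows, and every other convergent or intermediate fraction in range is farther away.
Largest k: floor((5 - q_1)/q_2) = floor((5 - 2)/5) = 0.
Since k = 0, no intermediate fraction beyond p_2/q_2 has denominator <= 5, so the convergent 47/5 is the closest (its error is |179*5 - 47*19|/(19*5) = 2/95).

47/5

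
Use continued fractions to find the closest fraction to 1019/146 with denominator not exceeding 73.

Expand x = 1019/146 as a continued fraction with the Euclidean algorithm:
  1019 = 6*146 + 143, so a_0 = 6.
  146 = 1*143 + 3, so a_1 = 1.
  143 = 47*3 + 2, so a_2 = 47.
  3 = 1*2 + 1, so a_3 = 1.
  2 = 2*1 + 0, so a_4 = 2.
so x = [6; 1, 47, 1, 2].
Convergents (p_i = a_i*p_{i-1} + p_{i-2}, q_i = a_i*q_{i-1} + q_{i-2} with p_{-2}=0, p_{-1}=1, q_{-2}=1, q_{-1}=0), until the denominator exceeds 73:
  i=0: a_0=6, p_0 = 6*1 + 0 = 6, q_0 = 6*0 + 1 = 1.
  i=1: a_1=1, p_1 = 1*6 + 1 = 7, q_1 = 1*1 + 0 = 1.
  i=2: a_2=47, p_2 = 47*7 + 6 = 335, q_2 = 47*1 + 1 = 48.
  i=3: a_3=1, p_3 = 1*335 + 7 = 342, q_3 = 1*48 + 1 = 49.
  i=4: a_4=2, p_4 = 2*342 + 335 = 1019, q_4 = 2*49 + 48 = 146.
q_4 = 146 > 73, so the last convergent with denominator <= 73 is p_3/q_3 = 342/49.
The closest fraction with denominator <= 73 is either p_3/q_3 or the intermediate fraction (k*p_3 + p_2)/(k*q_3 + q_2) with the largest k >= 1 whose denominator stays <= 73; these approach x as k grows, and every other convergent or intermediate fraction in range is farther away.
Largest k: floor((73 - q_2)/q_3) = floor((73 - 48)/49) = 0.
Since k = 0, no intermediate fraction beyond p_3/q_3 has denominator <= 73, so the convergent 342/49 is the closest (its error is |1019*49 - 342*146|/(146*49) = 1/7154).

342/49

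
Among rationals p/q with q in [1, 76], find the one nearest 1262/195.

343/53

Expand x = 1262/195 as a continued fraction with the Euclidean algorithm:
  1262 = 6*195 + 92, so a_0 = 6.
  195 = 2*92 + 11, so a_1 = 2.
  92 = 8*11 + 4, so a_2 = 8.
  11 = 2*4 + 3, so a_3 = 2.
  4 = 1*3 + 1, so a_4 = 1.
  3 = 3*1 + 0, so a_5 = 3.
so x = [6; 2, 8, 2, 1, 3].
Convergents (p_i = a_i*p_{i-1} + p_{i-2}, q_i = a_i*q_{i-1} + q_{i-2} with p_{-2}=0, p_{-1}=1, q_{-2}=1, q_{-1}=0), until the denominator exceeds 76:
  i=0: a_0=6, p_0 = 6*1 + 0 = 6, q_0 = 6*0 + 1 = 1.
  i=1: a_1=2, p_1 = 2*6 + 1 = 13, q_1 = 2*1 + 0 = 2.
  i=2: a_2=8, p_2 = 8*13 + 6 = 110, q_2 = 8*2 + 1 = 17.
  i=3: a_3=2, p_3 = 2*110 + 13 = 233, q_3 = 2*17 + 2 = 36.
  i=4: a_4=1, p_4 = 1*233 + 110 = 343, q_4 = 1*36 + 17 = 53.
  i=5: a_5=3, p_5 = 3*343 + 233 = 1262, q_5 = 3*53 + 36 = 195.
q_5 = 195 > 76, so the last convergent with denominator <= 76 is p_4/q_4 = 343/53.
The closest fraction with denominator <= 76 is either p_4/q_4 or the intermediate fraction (k*p_4 + p_3)/(k*q_4 + q_3) with the largest k >= 1 whose denominator stays <= 76; these approach x as k grows, and every other convergent or intermediate fraction in range is farther away.
Largest k: floor((76 - q_3)/q_4) = floor((76 - 36)/53) = 0.
Since k = 0, no intermediate fraction beyond p_4/q_4 has denominator <= 76, so the convergent 343/53 is the closest (its error is |1262*53 - 343*195|/(195*53) = 1/10335).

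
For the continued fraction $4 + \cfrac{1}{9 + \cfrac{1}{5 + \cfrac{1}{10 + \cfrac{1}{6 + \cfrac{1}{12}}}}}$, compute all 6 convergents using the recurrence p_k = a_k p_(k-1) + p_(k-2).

4/1, 37/9, 189/46, 1927/469, 11751/2860, 142939/34789

Using the convergent recurrence p_i = a_i*p_{i-1} + p_{i-2}, q_i = a_i*q_{i-1} + q_{i-2} with p_{-2}=0, p_{-1}=1, q_{-2}=1, q_{-1}=0:
  i=0: a_0=4, p_0 = 4*1 + 0 = 4, q_0 = 4*0 + 1 = 1.
  i=1: a_1=9, p_1 = 9*4 + 1 = 37, q_1 = 9*1 + 0 = 9.
  i=2: a_2=5, p_2 = 5*37 + 4 = 189, q_2 = 5*9 + 1 = 46.
  i=3: a_3=10, p_3 = 10*189 + 37 = 1927, q_3 = 10*46 + 9 = 469.
  i=4: a_4=6, p_4 = 6*1927 + 189 = 11751, q_4 = 6*469 + 46 = 2860.
  i=5: a_5=12, p_5 = 12*11751 + 1927 = 142939, q_5 = 12*2860 + 469 = 34789.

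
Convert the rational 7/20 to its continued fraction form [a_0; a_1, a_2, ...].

[0; 2, 1, 6]

Run the Euclidean algorithm on 7 and 20; the successive quotients are the partial quotients a_0, a_1, ... (each step inverts the fractional part left over by the previous one):
  7 = 0*20 + 7, so a_0 = 0.
  20 = 2*7 + 6, so a_1 = 2.
  7 = 1*6 + 1, so a_2 = 1.
  6 = 6*1 + 0, so a_3 = 6.
The remainder reaches 0 after 4 divisions, so the expansion has 4 partial quotients, read off in order.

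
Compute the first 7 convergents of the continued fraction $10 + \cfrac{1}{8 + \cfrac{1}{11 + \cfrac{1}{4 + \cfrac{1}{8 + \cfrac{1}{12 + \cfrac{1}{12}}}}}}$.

Using the convergent recurrence p_i = a_i*p_{i-1} + p_{i-2}, q_i = a_i*q_{i-1} + q_{i-2} with p_{-2}=0, p_{-1}=1, q_{-2}=1, q_{-1}=0:
  i=0: a_0=10, p_0 = 10*1 + 0 = 10, q_0 = 10*0 + 1 = 1.
  i=1: a_1=8, p_1 = 8*10 + 1 = 81, q_1 = 8*1 + 0 = 8.
  i=2: a_2=11, p_2 = 11*81 + 10 = 901, q_2 = 11*8 + 1 = 89.
  i=3: a_3=4, p_3 = 4*901 + 81 = 3685, q_3 = 4*89 + 8 = 364.
  i=4: a_4=8, p_4 = 8*3685 + 901 = 30381, q_4 = 8*364 + 89 = 3001.
  i=5: a_5=12, p_5 = 12*30381 + 3685 = 368257, q_5 = 12*3001 + 364 = 36376.
  i=6: a_6=12, p_6 = 12*368257 + 30381 = 4449465, q_6 = 12*36376 + 3001 = 439513.

10/1, 81/8, 901/89, 3685/364, 30381/3001, 368257/36376, 4449465/439513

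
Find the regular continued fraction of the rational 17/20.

Run the Euclidean algorithm on 17 and 20; the successive quotients are the partial quotients a_0, a_1, ... (each step inverts the fractional part left over by the previous one):
  17 = 0*20 + 17, so a_0 = 0.
  20 = 1*17 + 3, so a_1 = 1.
  17 = 5*3 + 2, so a_2 = 5.
  3 = 1*2 + 1, so a_3 = 1.
  2 = 2*1 + 0, so a_4 = 2.
The remainder reaches 0 after 5 divisions, so the expansion has 5 partial quotients, read off in order.

[0; 1, 5, 1, 2]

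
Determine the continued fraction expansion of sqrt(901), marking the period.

Write x_i = (sqrt(901) + m_i)/d_i with (m_0, d_0) = (0, 1). a_0 = floor(sqrt(901)) = 30, since 30^2 = 900 <= 901 < 961 = 31^2.
Iterate m_{i+1} = d_i*a_i - m_i, d_{i+1} = (901 - m_{i+1}^2)/d_i, a_{i+1} = floor((a_0 + m_{i+1})/d_{i+1}):
  m_1 = 1*30 - 0 = 30, d_1 = (901 - 30^2)/1 = 1/1 = 1, a_1 = floor((30 + 30)/1) = 60.
  m_2 = 1*60 - 30 = 30, d_2 = (901 - 30^2)/1 = 1/1 = 1: (m_2, d_2) = (m_1, d_1) = (30, 1), so from here the quotient a_1 repeats; the period length is 1.
Hence the expansion of sqrt(901) is a_0 = 30 followed by the repeating block 60 (period 1).

[30; (60)]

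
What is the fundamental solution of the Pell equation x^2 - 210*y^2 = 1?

First expand sqrt(210) as a continued fraction. With x_i = (sqrt(210) + m_i)/d_i and (m_0, d_0) = (0, 1): a_0 = floor(sqrt(210)) = 14, since 14^2 = 196 <= 210 < 225 = 15^2.
Iterate m_{i+1} = d_i*a_i - m_i, d_{i+1} = (210 - m_{i+1}^2)/d_i, a_{i+1} = floor((a_0 + m_{i+1})/d_{i+1}):
  m_1 = 1*14 - 0 = 14, d_1 = (210 - 14^2)/1 = 14/1 = 14, a_1 = floor((14 + 14)/14) = 2.
  m_2 = 14*2 - 14 = 14, d_2 = (210 - 14^2)/14 = 14/14 = 1, a_2 = floor((14 + 14)/1) = 28.
  m_3 = 1*28 - 14 = 14, d_3 = (210 - 14^2)/1 = 14/1 = 14: (m_3, d_3) = (m_1, d_1) = (14, 14), so from here the quotients repeat a_1, a_2; the period length is 2.
So sqrt(210) = [14; (2, 28)] with period length k = 2.
k is even, so the fundamental solution of x^2 - 210y^2 = 1 is (p_{k-1}, q_{k-1}) = (p_1, q_1); compute convergents through index 1.
Convergents (p_i = a_i*p_{i-1} + p_{i-2}, q_i = a_i*q_{i-1} + q_{i-2} with p_{-2}=0, p_{-1}=1, q_{-2}=1, q_{-1}=0):
  i=0: a_0=14, p_0 = 14*1 + 0 = 14, q_0 = 14*0 + 1 = 1.
  i=1: a_1=2, p_1 = 2*14 + 1 = 29, q_1 = 2*1 + 0 = 2.
Check: 29^2 - 210*2^2 = 841 - 840 = 1, so (x, y) = (29, 2) solves the equation, and by the theorem it is the least positive solution.

(x, y) = (29, 2)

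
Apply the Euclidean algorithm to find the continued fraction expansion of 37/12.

[3; 12]

Run the Euclidean algorithm on 37 and 12; the successive quotients are the partial quotients a_0, a_1, ... (each step inverts the fractional part left over by the previous one):
  37 = 3*12 + 1, so a_0 = 3.
  12 = 12*1 + 0, so a_1 = 12.
The remainder reaches 0 after 2 divisions, so the expansion has 2 partial quotients, read off in order.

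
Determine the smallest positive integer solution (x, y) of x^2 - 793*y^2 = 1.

First expand sqrt(793) as a continued fraction. With x_i = (sqrt(793) + m_i)/d_i and (m_0, d_0) = (0, 1): a_0 = floor(sqrt(793)) = 28, since 28^2 = 784 <= 793 < 841 = 29^2.
Iterate m_{i+1} = d_i*a_i - m_i, d_{i+1} = (793 - m_{i+1}^2)/d_i, a_{i+1} = floor((a_0 + m_{i+1})/d_{i+1}):
  m_1 = 1*28 - 0 = 28, d_1 = (793 - 28^2)/1 = 9/1 = 9, a_1 = floor((28 + 28)/9) = 6.
  m_2 = 9*6 - 28 = 26, d_2 = (793 - 26^2)/9 = 117/9 = 13, a_2 = floor((28 + 26)/13) = 4.
  m_3 = 13*4 - 26 = 26, d_3 = (793 - 26^2)/13 = 117/13 = 9, a_3 = floor((28 + 26)/9) = 6.
  m_4 = 9*6 - 26 = 28, d_4 = (793 - 28^2)/9 = 9/9 = 1, a_4 = floor((28 + 28)/1) = 56.
  m_5 = 1*56 - 28 = 28, d_5 = (793 - 28^2)/1 = 9/1 = 9: (m_5, d_5) = (m_1, d_1) = (28, 9), so from here the quotients repeat a_1, ..., a_4; the period length is 4.
So sqrt(793) = [28; (6, 4, 6, 56)] with period length k = 4.
k is even, so the fundamental solution of x^2 - 793y^2 = 1 is (p_{k-1}, q_{k-1}) = (p_3, q_3); compute convergents through index 3.
Convergents (p_i = a_i*p_{i-1} + p_{i-2}, q_i = a_i*q_{i-1} + q_{i-2} with p_{-2}=0, p_{-1}=1, q_{-2}=1, q_{-1}=0):
  i=0: a_0=28, p_0 = 28*1 + 0 = 28, q_0 = 28*0 + 1 = 1.
  i=1: a_1=6, p_1 = 6*28 + 1 = 169, q_1 = 6*1 + 0 = 6.
  i=2: a_2=4, p_2 = 4*169 + 28 = 704, q_2 = 4*6 + 1 = 25.
  i=3: a_3=6, p_3 = 6*704 + 169 = 4393, q_3 = 6*25 + 6 = 156.
Check: 4393^2 - 793*156^2 = 19298449 - 19298448 = 1, so (x, y) = (4393, 156) solves the equation, and by the theorem it is the least positive solution.

(x, y) = (4393, 156)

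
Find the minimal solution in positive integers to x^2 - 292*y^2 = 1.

First expand sqrt(292) as a continued fraction. With x_i = (sqrt(292) + m_i)/d_i and (m_0, d_0) = (0, 1): a_0 = floor(sqrt(292)) = 17, since 17^2 = 289 <= 292 < 324 = 18^2.
Iterate m_{i+1} = d_i*a_i - m_i, d_{i+1} = (292 - m_{i+1}^2)/d_i, a_{i+1} = floor((a_0 + m_{i+1})/d_{i+1}):
  m_1 = 1*17 - 0 = 17, d_1 = (292 - 17^2)/1 = 3/1 = 3, a_1 = floor((17 + 17)/3) = 11.
  m_2 = 3*11 - 17 = 16, d_2 = (292 - 16^2)/3 = 36/3 = 12, a_2 = floor((17 + 16)/12) = 2.
  m_3 = 12*2 - 16 = 8, d_3 = (292 - 8^2)/12 = 228/12 = 19, a_3 = floor((17 + 8)/19) = 1.
  m_4 = 19*1 - 8 = 11, d_4 = (292 - 11^2)/19 = 171/19 = 9, a_4 = floor((17 + 11)/9) = 3.
  m_5 = 9*3 - 11 = 16, d_5 = (292 - 16^2)/9 = 36/9 = 4, a_5 = floor((17 + 16)/4) = 8.
  m_6 = 4*8 - 16 = 16, d_6 = (292 - 16^2)/4 = 36/4 = 9, a_6 = floor((17 + 16)/9) = 3.
  m_7 = 9*3 - 16 = 11, d_7 = (292 - 11^2)/9 = 171/9 = 19, a_7 = floor((17 + 11)/19) = 1.
  m_8 = 19*1 - 11 = 8, d_8 = (292 - 8^2)/19 = 228/19 = 12, a_8 = floor((17 + 8)/12) = 2.
  m_9 = 12*2 - 8 = 16, d_9 = (292 - 16^2)/12 = 36/12 = 3, a_9 = floor((17 + 16)/3) = 11.
  m_10 = 3*11 - 16 = 17, d_10 = (292 - 17^2)/3 = 3/3 = 1, a_10 = floor((17 + 17)/1) = 34.
  m_11 = 1*34 - 17 = 17, d_11 = (292 - 17^2)/1 = 3/1 = 3: (m_11, d_11) = (m_1, d_1) = (17, 3), so from here the quotients repeat a_1, ..., a_10; the period length is 10.
So sqrt(292) = [17; (11, 2, 1, 3, 8, 3, 1, 2, 11, 34)] with period length k = 10.
k is even, so the fundamental solution of x^2 - 292y^2 = 1 is (p_{k-1}, q_{k-1}) = (p_9, q_9); compute convergents through index 9.
Convergents (p_i = a_i*p_{i-1} + p_{i-2}, q_i = a_i*q_{i-1} + q_{i-2} with p_{-2}=0, p_{-1}=1, q_{-2}=1, q_{-1}=0):
  i=0: a_0=17, p_0 = 17*1 + 0 = 17, q_0 = 17*0 + 1 = 1.
  i=1: a_1=11, p_1 = 11*17 + 1 = 188, q_1 = 11*1 + 0 = 11.
  i=2: a_2=2, p_2 = 2*188 + 17 = 393, q_2 = 2*11 + 1 = 23.
  i=3: a_3=1, p_3 = 1*393 + 188 = 581, q_3 = 1*23 + 11 = 34.
  i=4: a_4=3, p_4 = 3*581 + 393 = 2136, q_4 = 3*34 + 23 = 125.
  i=5: a_5=8, p_5 = 8*2136 + 581 = 17669, q_5 = 8*125 + 34 = 1034.
  i=6: a_6=3, p_6 = 3*17669 + 2136 = 55143, q_6 = 3*1034 + 125 = 3227.
  i=7: a_7=1, p_7 = 1*55143 + 17669 = 72812, q_7 = 1*3227 + 1034 = 4261.
  i=8: a_8=2, p_8 = 2*72812 + 55143 = 200767, q_8 = 2*4261 + 3227 = 11749.
  i=9: a_9=11, p_9 = 11*200767 + 72812 = 2281249, q_9 = 11*11749 + 4261 = 133500.
Check: 2281249^2 - 292*133500^2 = 5204097000001 - 5204097000000 = 1, so (x, y) = (2281249, 133500) solves the equation, and by the theorem it is the least positive solution.

(x, y) = (2281249, 133500)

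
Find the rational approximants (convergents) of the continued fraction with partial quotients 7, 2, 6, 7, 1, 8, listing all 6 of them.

Using the convergent recurrence p_i = a_i*p_{i-1} + p_{i-2}, q_i = a_i*q_{i-1} + q_{i-2} with p_{-2}=0, p_{-1}=1, q_{-2}=1, q_{-1}=0:
  i=0: a_0=7, p_0 = 7*1 + 0 = 7, q_0 = 7*0 + 1 = 1.
  i=1: a_1=2, p_1 = 2*7 + 1 = 15, q_1 = 2*1 + 0 = 2.
  i=2: a_2=6, p_2 = 6*15 + 7 = 97, q_2 = 6*2 + 1 = 13.
  i=3: a_3=7, p_3 = 7*97 + 15 = 694, q_3 = 7*13 + 2 = 93.
  i=4: a_4=1, p_4 = 1*694 + 97 = 791, q_4 = 1*93 + 13 = 106.
  i=5: a_5=8, p_5 = 8*791 + 694 = 7022, q_5 = 8*106 + 93 = 941.

7/1, 15/2, 97/13, 694/93, 791/106, 7022/941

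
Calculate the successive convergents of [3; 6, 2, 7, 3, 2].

Using the convergent recurrence p_i = a_i*p_{i-1} + p_{i-2}, q_i = a_i*q_{i-1} + q_{i-2} with p_{-2}=0, p_{-1}=1, q_{-2}=1, q_{-1}=0:
  i=0: a_0=3, p_0 = 3*1 + 0 = 3, q_0 = 3*0 + 1 = 1.
  i=1: a_1=6, p_1 = 6*3 + 1 = 19, q_1 = 6*1 + 0 = 6.
  i=2: a_2=2, p_2 = 2*19 + 3 = 41, q_2 = 2*6 + 1 = 13.
  i=3: a_3=7, p_3 = 7*41 + 19 = 306, q_3 = 7*13 + 6 = 97.
  i=4: a_4=3, p_4 = 3*306 + 41 = 959, q_4 = 3*97 + 13 = 304.
  i=5: a_5=2, p_5 = 2*959 + 306 = 2224, q_5 = 2*304 + 97 = 705.

3/1, 19/6, 41/13, 306/97, 959/304, 2224/705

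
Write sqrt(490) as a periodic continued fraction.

[22; (7, 2, 1, 4, 4, 4, 1, 2, 7, 44)]

Write x_i = (sqrt(490) + m_i)/d_i with (m_0, d_0) = (0, 1). a_0 = floor(sqrt(490)) = 22, since 22^2 = 484 <= 490 < 529 = 23^2.
Iterate m_{i+1} = d_i*a_i - m_i, d_{i+1} = (490 - m_{i+1}^2)/d_i, a_{i+1} = floor((a_0 + m_{i+1})/d_{i+1}):
  m_1 = 1*22 - 0 = 22, d_1 = (490 - 22^2)/1 = 6/1 = 6, a_1 = floor((22 + 22)/6) = 7.
  m_2 = 6*7 - 22 = 20, d_2 = (490 - 20^2)/6 = 90/6 = 15, a_2 = floor((22 + 20)/15) = 2.
  m_3 = 15*2 - 20 = 10, d_3 = (490 - 10^2)/15 = 390/15 = 26, a_3 = floor((22 + 10)/26) = 1.
  m_4 = 26*1 - 10 = 16, d_4 = (490 - 16^2)/26 = 234/26 = 9, a_4 = floor((22 + 16)/9) = 4.
  m_5 = 9*4 - 16 = 20, d_5 = (490 - 20^2)/9 = 90/9 = 10, a_5 = floor((22 + 20)/10) = 4.
  m_6 = 10*4 - 20 = 20, d_6 = (490 - 20^2)/10 = 90/10 = 9, a_6 = floor((22 + 20)/9) = 4.
  m_7 = 9*4 - 20 = 16, d_7 = (490 - 16^2)/9 = 234/9 = 26, a_7 = floor((22 + 16)/26) = 1.
  m_8 = 26*1 - 16 = 10, d_8 = (490 - 10^2)/26 = 390/26 = 15, a_8 = floor((22 + 10)/15) = 2.
  m_9 = 15*2 - 10 = 20, d_9 = (490 - 20^2)/15 = 90/15 = 6, a_9 = floor((22 + 20)/6) = 7.
  m_10 = 6*7 - 20 = 22, d_10 = (490 - 22^2)/6 = 6/6 = 1, a_10 = floor((22 + 22)/1) = 44.
  m_11 = 1*44 - 22 = 22, d_11 = (490 - 22^2)/1 = 6/1 = 6: (m_11, d_11) = (m_1, d_1) = (22, 6), so from here the quotients repeat a_1, ..., a_10; the period length is 10.
Hence the expansion of sqrt(490) is a_0 = 22 followed by the repeating block 7, 2, 1, 4, 4, 4, 1, 2, 7, 44 (period 10).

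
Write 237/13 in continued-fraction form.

[18; 4, 3]

Run the Euclidean algorithm on 237 and 13; the successive quotients are the partial quotients a_0, a_1, ... (each step inverts the fractional part left over by the previous one):
  237 = 18*13 + 3, so a_0 = 18.
  13 = 4*3 + 1, so a_1 = 4.
  3 = 3*1 + 0, so a_2 = 3.
The remainder reaches 0 after 3 divisions, so the expansion has 3 partial quotients, read off in order.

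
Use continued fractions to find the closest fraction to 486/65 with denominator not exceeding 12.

82/11

Expand x = 486/65 as a continued fraction with the Euclidean algorithm:
  486 = 7*65 + 31, so a_0 = 7.
  65 = 2*31 + 3, so a_1 = 2.
  31 = 10*3 + 1, so a_2 = 10.
  3 = 3*1 + 0, so a_3 = 3.
so x = [7; 2, 10, 3].
Convergents (p_i = a_i*p_{i-1} + p_{i-2}, q_i = a_i*q_{i-1} + q_{i-2} with p_{-2}=0, p_{-1}=1, q_{-2}=1, q_{-1}=0), until the denominator exceeds 12:
  i=0: a_0=7, p_0 = 7*1 + 0 = 7, q_0 = 7*0 + 1 = 1.
  i=1: a_1=2, p_1 = 2*7 + 1 = 15, q_1 = 2*1 + 0 = 2.
  i=2: a_2=10, p_2 = 10*15 + 7 = 157, q_2 = 10*2 + 1 = 21.
q_2 = 21 > 12, so the last convergent with denominator <= 12 is p_1/q_1 = 15/2.
The closest fraction with denominator <= 12 is either p_1/q_1 or the intermediate fraction (k*p_1 + p_0)/(k*q_1 + q_0) with the largest k >= 1 whose denominator stays <= 12; these approach x as k grows, and every other convergent or intermediate fraction in range is farther away.
Largest k: floor((12 - q_0)/q_1) = floor((12 - 1)/2) = 5.
That gives (5*15 + 7)/(5*2 + 1) = 82/11.
Compare the errors: |x - 15/2| = |486*2 - 15*65|/(65*2) = 3/130, and |x - 82/11| = |486*11 - 82*65|/(65*11) = 16/715.
Cross-multiplying, 16*130 = 2080 < 2145 = 3*715, so 16/715 is smaller: the intermediate fraction 82/11 is closer to x than 15/2.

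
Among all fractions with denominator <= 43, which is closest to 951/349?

109/40

Expand x = 951/349 as a continued fraction with the Euclidean algorithm:
  951 = 2*349 + 253, so a_0 = 2.
  349 = 1*253 + 96, so a_1 = 1.
  253 = 2*96 + 61, so a_2 = 2.
  96 = 1*61 + 35, so a_3 = 1.
  61 = 1*35 + 26, so a_4 = 1.
  35 = 1*26 + 9, so a_5 = 1.
  26 = 2*9 + 8, so a_6 = 2.
  9 = 1*8 + 1, so a_7 = 1.
  8 = 8*1 + 0, so a_8 = 8.
so x = [2; 1, 2, 1, 1, 1, 2, 1, 8].
Convergents (p_i = a_i*p_{i-1} + p_{i-2}, q_i = a_i*q_{i-1} + q_{i-2} with p_{-2}=0, p_{-1}=1, q_{-2}=1, q_{-1}=0), until the denominator exceeds 43:
  i=0: a_0=2, p_0 = 2*1 + 0 = 2, q_0 = 2*0 + 1 = 1.
  i=1: a_1=1, p_1 = 1*2 + 1 = 3, q_1 = 1*1 + 0 = 1.
  i=2: a_2=2, p_2 = 2*3 + 2 = 8, q_2 = 2*1 + 1 = 3.
  i=3: a_3=1, p_3 = 1*8 + 3 = 11, q_3 = 1*3 + 1 = 4.
  i=4: a_4=1, p_4 = 1*11 + 8 = 19, q_4 = 1*4 + 3 = 7.
  i=5: a_5=1, p_5 = 1*19 + 11 = 30, q_5 = 1*7 + 4 = 11.
  i=6: a_6=2, p_6 = 2*30 + 19 = 79, q_6 = 2*11 + 7 = 29.
  i=7: a_7=1, p_7 = 1*79 + 30 = 109, q_7 = 1*29 + 11 = 40.
  i=8: a_8=8, p_8 = 8*109 + 79 = 951, q_8 = 8*40 + 29 = 349.
q_8 = 349 > 43, so the last convergent with denominator <= 43 is p_7/q_7 = 109/40.
The closest fraction with denominator <= 43 is either p_7/q_7 or the intermediate fraction (k*p_7 + p_6)/(k*q_7 + q_6) with the largest k >= 1 whose denominator stays <= 43; these approach x as k grows, and every other convergent or intermediate fraction in range is farther away.
Largest k: floor((43 - q_6)/q_7) = floor((43 - 29)/40) = 0.
Since k = 0, no intermediate fraction beyond p_7/q_7 has denominator <= 43, so the convergent 109/40 is the closest (its error is |951*40 - 109*349|/(349*40) = 1/13960).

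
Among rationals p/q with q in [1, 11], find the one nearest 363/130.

14/5

Expand x = 363/130 as a continued fraction with the Euclidean algorithm:
  363 = 2*130 + 103, so a_0 = 2.
  130 = 1*103 + 27, so a_1 = 1.
  103 = 3*27 + 22, so a_2 = 3.
  27 = 1*22 + 5, so a_3 = 1.
  22 = 4*5 + 2, so a_4 = 4.
  5 = 2*2 + 1, so a_5 = 2.
  2 = 2*1 + 0, so a_6 = 2.
so x = [2; 1, 3, 1, 4, 2, 2].
Convergents (p_i = a_i*p_{i-1} + p_{i-2}, q_i = a_i*q_{i-1} + q_{i-2} with p_{-2}=0, p_{-1}=1, q_{-2}=1, q_{-1}=0), until the denominator exceeds 11:
  i=0: a_0=2, p_0 = 2*1 + 0 = 2, q_0 = 2*0 + 1 = 1.
  i=1: a_1=1, p_1 = 1*2 + 1 = 3, q_1 = 1*1 + 0 = 1.
  i=2: a_2=3, p_2 = 3*3 + 2 = 11, q_2 = 3*1 + 1 = 4.
  i=3: a_3=1, p_3 = 1*11 + 3 = 14, q_3 = 1*4 + 1 = 5.
  i=4: a_4=4, p_4 = 4*14 + 11 = 67, q_4 = 4*5 + 4 = 24.
q_4 = 24 > 11, so the last convergent with denominator <= 11 is p_3/q_3 = 14/5.
The closest fraction with denominator <= 11 is either p_3/q_3 or the intermediate fraction (k*p_3 + p_2)/(k*q_3 + q_2) with the largest k >= 1 whose denominator stays <= 11; these approach x as k grows, and every other convergent or intermediate fraction in range is farther away.
Largest k: floor((11 - q_2)/q_3) = floor((11 - 4)/5) = 1.
That gives (1*14 + 11)/(1*5 + 4) = 25/9.
Compare the errors: |x - 14/5| = |363*5 - 14*130|/(130*5) = 5/650, and |x - 25/9| = |363*9 - 25*130|/(130*9) = 17/1170.
Cross-multiplying, 5*1170 = 5850 < 11050 = 17*650, so 5/650 is smaller: the convergent 14/5 is closer to x than 25/9.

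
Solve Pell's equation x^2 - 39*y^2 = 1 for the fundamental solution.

First expand sqrt(39) as a continued fraction. With x_i = (sqrt(39) + m_i)/d_i and (m_0, d_0) = (0, 1): a_0 = floor(sqrt(39)) = 6, since 6^2 = 36 <= 39 < 49 = 7^2.
Iterate m_{i+1} = d_i*a_i - m_i, d_{i+1} = (39 - m_{i+1}^2)/d_i, a_{i+1} = floor((a_0 + m_{i+1})/d_{i+1}):
  m_1 = 1*6 - 0 = 6, d_1 = (39 - 6^2)/1 = 3/1 = 3, a_1 = floor((6 + 6)/3) = 4.
  m_2 = 3*4 - 6 = 6, d_2 = (39 - 6^2)/3 = 3/3 = 1, a_2 = floor((6 + 6)/1) = 12.
  m_3 = 1*12 - 6 = 6, d_3 = (39 - 6^2)/1 = 3/1 = 3: (m_3, d_3) = (m_1, d_1) = (6, 3), so from here the quotients repeat a_1, a_2; the period length is 2.
So sqrt(39) = [6; (4, 12)] with period length k = 2.
k is even, so the fundamental solution of x^2 - 39y^2 = 1 is (p_{k-1}, q_{k-1}) = (p_1, q_1); compute convergents through index 1.
Convergents (p_i = a_i*p_{i-1} + p_{i-2}, q_i = a_i*q_{i-1} + q_{i-2} with p_{-2}=0, p_{-1}=1, q_{-2}=1, q_{-1}=0):
  i=0: a_0=6, p_0 = 6*1 + 0 = 6, q_0 = 6*0 + 1 = 1.
  i=1: a_1=4, p_1 = 4*6 + 1 = 25, q_1 = 4*1 + 0 = 4.
Check: 25^2 - 39*4^2 = 625 - 624 = 1, so (x, y) = (25, 4) solves the equation, and by the theorem it is the least positive solution.

(x, y) = (25, 4)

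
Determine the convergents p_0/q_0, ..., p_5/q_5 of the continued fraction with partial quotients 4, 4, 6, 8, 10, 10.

4/1, 17/4, 106/25, 865/204, 8756/2065, 88425/20854

Using the convergent recurrence p_i = a_i*p_{i-1} + p_{i-2}, q_i = a_i*q_{i-1} + q_{i-2} with p_{-2}=0, p_{-1}=1, q_{-2}=1, q_{-1}=0:
  i=0: a_0=4, p_0 = 4*1 + 0 = 4, q_0 = 4*0 + 1 = 1.
  i=1: a_1=4, p_1 = 4*4 + 1 = 17, q_1 = 4*1 + 0 = 4.
  i=2: a_2=6, p_2 = 6*17 + 4 = 106, q_2 = 6*4 + 1 = 25.
  i=3: a_3=8, p_3 = 8*106 + 17 = 865, q_3 = 8*25 + 4 = 204.
  i=4: a_4=10, p_4 = 10*865 + 106 = 8756, q_4 = 10*204 + 25 = 2065.
  i=5: a_5=10, p_5 = 10*8756 + 865 = 88425, q_5 = 10*2065 + 204 = 20854.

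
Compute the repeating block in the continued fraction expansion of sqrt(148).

Write x_i = (sqrt(148) + m_i)/d_i with (m_0, d_0) = (0, 1). a_0 = floor(sqrt(148)) = 12, since 12^2 = 144 <= 148 < 169 = 13^2.
Iterate m_{i+1} = d_i*a_i - m_i, d_{i+1} = (148 - m_{i+1}^2)/d_i, a_{i+1} = floor((a_0 + m_{i+1})/d_{i+1}):
  m_1 = 1*12 - 0 = 12, d_1 = (148 - 12^2)/1 = 4/1 = 4, a_1 = floor((12 + 12)/4) = 6.
  m_2 = 4*6 - 12 = 12, d_2 = (148 - 12^2)/4 = 4/4 = 1, a_2 = floor((12 + 12)/1) = 24.
  m_3 = 1*24 - 12 = 12, d_3 = (148 - 12^2)/1 = 4/1 = 4: (m_3, d_3) = (m_1, d_1) = (12, 4), so from here the quotients repeat a_1, a_2; the period length is 2.
Hence the expansion of sqrt(148) is a_0 = 12 followed by the repeating block 6, 24 (period 2).

[12; (6, 24)]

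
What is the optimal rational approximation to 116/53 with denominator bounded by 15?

Expand x = 116/53 as a continued fraction with the Euclidean algorithm:
  116 = 2*53 + 10, so a_0 = 2.
  53 = 5*10 + 3, so a_1 = 5.
  10 = 3*3 + 1, so a_2 = 3.
  3 = 3*1 + 0, so a_3 = 3.
so x = [2; 5, 3, 3].
Convergents (p_i = a_i*p_{i-1} + p_{i-2}, q_i = a_i*q_{i-1} + q_{i-2} with p_{-2}=0, p_{-1}=1, q_{-2}=1, q_{-1}=0), until the denominator exceeds 15:
  i=0: a_0=2, p_0 = 2*1 + 0 = 2, q_0 = 2*0 + 1 = 1.
  i=1: a_1=5, p_1 = 5*2 + 1 = 11, q_1 = 5*1 + 0 = 5.
  i=2: a_2=3, p_2 = 3*11 + 2 = 35, q_2 = 3*5 + 1 = 16.
q_2 = 16 > 15, so the last convergent with denominator <= 15 is p_1/q_1 = 11/5.
The closest fraction with denominator <= 15 is either p_1/q_1 or the intermediate fraction (k*p_1 + p_0)/(k*q_1 + q_0) with the largest k >= 1 whose denominator stays <= 15; these approach x as k grows, and every other convergent or intermediate fraction in range is farther away.
Largest k: floor((15 - q_0)/q_1) = floor((15 - 1)/5) = 2.
That gives (2*11 + 2)/(2*5 + 1) = 24/11.
Compare the errors: |x - 11/5| = |116*5 - 11*53|/(53*5) = 3/265, and |x - 24/11| = |116*11 - 24*53|/(53*11) = 4/583.
Cross-multiplying, 4*265 = 1060 < 1749 = 3*583, so 4/583 is smaller: the intermediate fraction 24/11 is closer to x than 11/5.

24/11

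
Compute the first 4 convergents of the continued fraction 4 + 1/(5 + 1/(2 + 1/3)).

Using the convergent recurrence p_i = a_i*p_{i-1} + p_{i-2}, q_i = a_i*q_{i-1} + q_{i-2} with p_{-2}=0, p_{-1}=1, q_{-2}=1, q_{-1}=0:
  i=0: a_0=4, p_0 = 4*1 + 0 = 4, q_0 = 4*0 + 1 = 1.
  i=1: a_1=5, p_1 = 5*4 + 1 = 21, q_1 = 5*1 + 0 = 5.
  i=2: a_2=2, p_2 = 2*21 + 4 = 46, q_2 = 2*5 + 1 = 11.
  i=3: a_3=3, p_3 = 3*46 + 21 = 159, q_3 = 3*11 + 5 = 38.

4/1, 21/5, 46/11, 159/38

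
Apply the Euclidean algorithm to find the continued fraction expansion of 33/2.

[16; 2]

Run the Euclidean algorithm on 33 and 2; the successive quotients are the partial quotients a_0, a_1, ... (each step inverts the fractional part left over by the previous one):
  33 = 16*2 + 1, so a_0 = 16.
  2 = 2*1 + 0, so a_1 = 2.
The remainder reaches 0 after 2 divisions, so the expansion has 2 partial quotients, read off in order.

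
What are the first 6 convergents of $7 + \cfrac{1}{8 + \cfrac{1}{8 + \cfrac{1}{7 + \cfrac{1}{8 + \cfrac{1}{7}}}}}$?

Using the convergent recurrence p_i = a_i*p_{i-1} + p_{i-2}, q_i = a_i*q_{i-1} + q_{i-2} with p_{-2}=0, p_{-1}=1, q_{-2}=1, q_{-1}=0:
  i=0: a_0=7, p_0 = 7*1 + 0 = 7, q_0 = 7*0 + 1 = 1.
  i=1: a_1=8, p_1 = 8*7 + 1 = 57, q_1 = 8*1 + 0 = 8.
  i=2: a_2=8, p_2 = 8*57 + 7 = 463, q_2 = 8*8 + 1 = 65.
  i=3: a_3=7, p_3 = 7*463 + 57 = 3298, q_3 = 7*65 + 8 = 463.
  i=4: a_4=8, p_4 = 8*3298 + 463 = 26847, q_4 = 8*463 + 65 = 3769.
  i=5: a_5=7, p_5 = 7*26847 + 3298 = 191227, q_5 = 7*3769 + 463 = 26846.

7/1, 57/8, 463/65, 3298/463, 26847/3769, 191227/26846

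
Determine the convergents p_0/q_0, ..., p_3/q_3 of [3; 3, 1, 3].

3/1, 10/3, 13/4, 49/15

Using the convergent recurrence p_i = a_i*p_{i-1} + p_{i-2}, q_i = a_i*q_{i-1} + q_{i-2} with p_{-2}=0, p_{-1}=1, q_{-2}=1, q_{-1}=0:
  i=0: a_0=3, p_0 = 3*1 + 0 = 3, q_0 = 3*0 + 1 = 1.
  i=1: a_1=3, p_1 = 3*3 + 1 = 10, q_1 = 3*1 + 0 = 3.
  i=2: a_2=1, p_2 = 1*10 + 3 = 13, q_2 = 1*3 + 1 = 4.
  i=3: a_3=3, p_3 = 3*13 + 10 = 49, q_3 = 3*4 + 3 = 15.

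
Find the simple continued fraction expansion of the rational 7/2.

[3; 2]

Run the Euclidean algorithm on 7 and 2; the successive quotients are the partial quotients a_0, a_1, ... (each step inverts the fractional part left over by the previous one):
  7 = 3*2 + 1, so a_0 = 3.
  2 = 2*1 + 0, so a_1 = 2.
The remainder reaches 0 after 2 divisions, so the expansion has 2 partial quotients, read off in order.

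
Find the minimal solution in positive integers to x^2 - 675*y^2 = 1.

First expand sqrt(675) as a continued fraction. With x_i = (sqrt(675) + m_i)/d_i and (m_0, d_0) = (0, 1): a_0 = floor(sqrt(675)) = 25, since 25^2 = 625 <= 675 < 676 = 26^2.
Iterate m_{i+1} = d_i*a_i - m_i, d_{i+1} = (675 - m_{i+1}^2)/d_i, a_{i+1} = floor((a_0 + m_{i+1})/d_{i+1}):
  m_1 = 1*25 - 0 = 25, d_1 = (675 - 25^2)/1 = 50/1 = 50, a_1 = floor((25 + 25)/50) = 1.
  m_2 = 50*1 - 25 = 25, d_2 = (675 - 25^2)/50 = 50/50 = 1, a_2 = floor((25 + 25)/1) = 50.
  m_3 = 1*50 - 25 = 25, d_3 = (675 - 25^2)/1 = 50/1 = 50: (m_3, d_3) = (m_1, d_1) = (25, 50), so from here the quotients repeat a_1, a_2; the period length is 2.
So sqrt(675) = [25; (1, 50)] with period length k = 2.
k is even, so the fundamental solution of x^2 - 675y^2 = 1 is (p_{k-1}, q_{k-1}) = (p_1, q_1); compute convergents through index 1.
Convergents (p_i = a_i*p_{i-1} + p_{i-2}, q_i = a_i*q_{i-1} + q_{i-2} with p_{-2}=0, p_{-1}=1, q_{-2}=1, q_{-1}=0):
  i=0: a_0=25, p_0 = 25*1 + 0 = 25, q_0 = 25*0 + 1 = 1.
  i=1: a_1=1, p_1 = 1*25 + 1 = 26, q_1 = 1*1 + 0 = 1.
Check: 26^2 - 675*1^2 = 676 - 675 = 1, so (x, y) = (26, 1) solves the equation, and by the theorem it is the least positive solution.

(x, y) = (26, 1)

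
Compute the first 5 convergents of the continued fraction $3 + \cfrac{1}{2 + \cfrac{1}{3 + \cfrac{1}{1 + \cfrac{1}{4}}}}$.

3/1, 7/2, 24/7, 31/9, 148/43

Using the convergent recurrence p_i = a_i*p_{i-1} + p_{i-2}, q_i = a_i*q_{i-1} + q_{i-2} with p_{-2}=0, p_{-1}=1, q_{-2}=1, q_{-1}=0:
  i=0: a_0=3, p_0 = 3*1 + 0 = 3, q_0 = 3*0 + 1 = 1.
  i=1: a_1=2, p_1 = 2*3 + 1 = 7, q_1 = 2*1 + 0 = 2.
  i=2: a_2=3, p_2 = 3*7 + 3 = 24, q_2 = 3*2 + 1 = 7.
  i=3: a_3=1, p_3 = 1*24 + 7 = 31, q_3 = 1*7 + 2 = 9.
  i=4: a_4=4, p_4 = 4*31 + 24 = 148, q_4 = 4*9 + 7 = 43.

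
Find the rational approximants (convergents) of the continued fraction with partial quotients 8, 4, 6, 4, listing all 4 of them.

Using the convergent recurrence p_i = a_i*p_{i-1} + p_{i-2}, q_i = a_i*q_{i-1} + q_{i-2} with p_{-2}=0, p_{-1}=1, q_{-2}=1, q_{-1}=0:
  i=0: a_0=8, p_0 = 8*1 + 0 = 8, q_0 = 8*0 + 1 = 1.
  i=1: a_1=4, p_1 = 4*8 + 1 = 33, q_1 = 4*1 + 0 = 4.
  i=2: a_2=6, p_2 = 6*33 + 8 = 206, q_2 = 6*4 + 1 = 25.
  i=3: a_3=4, p_3 = 4*206 + 33 = 857, q_3 = 4*25 + 4 = 104.

8/1, 33/4, 206/25, 857/104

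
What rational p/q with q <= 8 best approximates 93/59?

11/7

Expand x = 93/59 as a continued fraction with the Euclidean algorithm:
  93 = 1*59 + 34, so a_0 = 1.
  59 = 1*34 + 25, so a_1 = 1.
  34 = 1*25 + 9, so a_2 = 1.
  25 = 2*9 + 7, so a_3 = 2.
  9 = 1*7 + 2, so a_4 = 1.
  7 = 3*2 + 1, so a_5 = 3.
  2 = 2*1 + 0, so a_6 = 2.
so x = [1; 1, 1, 2, 1, 3, 2].
Convergents (p_i = a_i*p_{i-1} + p_{i-2}, q_i = a_i*q_{i-1} + q_{i-2} with p_{-2}=0, p_{-1}=1, q_{-2}=1, q_{-1}=0), until the denominator exceeds 8:
  i=0: a_0=1, p_0 = 1*1 + 0 = 1, q_0 = 1*0 + 1 = 1.
  i=1: a_1=1, p_1 = 1*1 + 1 = 2, q_1 = 1*1 + 0 = 1.
  i=2: a_2=1, p_2 = 1*2 + 1 = 3, q_2 = 1*1 + 1 = 2.
  i=3: a_3=2, p_3 = 2*3 + 2 = 8, q_3 = 2*2 + 1 = 5.
  i=4: a_4=1, p_4 = 1*8 + 3 = 11, q_4 = 1*5 + 2 = 7.
  i=5: a_5=3, p_5 = 3*11 + 8 = 41, q_5 = 3*7 + 5 = 26.
q_5 = 26 > 8, so the last convergent with denominator <= 8 is p_4/q_4 = 11/7.
The closest fraction with denominator <= 8 is either p_4/q_4 or the intermediate fraction (k*p_4 + p_3)/(k*q_4 + q_3) with the largest k >= 1 whose denominator stays <= 8; these approach x as k grows, and every other convergent or intermediate fraction in range is farther away.
Largest k: floor((8 - q_3)/q_4) = floor((8 - 5)/7) = 0.
Since k = 0, no intermediate fraction beyond p_4/q_4 has denominator <= 8, so the convergent 11/7 is the closest (its error is |93*7 - 11*59|/(59*7) = 2/413).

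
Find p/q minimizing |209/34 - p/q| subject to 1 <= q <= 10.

Expand x = 209/34 as a continued fraction with the Euclidean algorithm:
  209 = 6*34 + 5, so a_0 = 6.
  34 = 6*5 + 4, so a_1 = 6.
  5 = 1*4 + 1, so a_2 = 1.
  4 = 4*1 + 0, so a_3 = 4.
so x = [6; 6, 1, 4].
Convergents (p_i = a_i*p_{i-1} + p_{i-2}, q_i = a_i*q_{i-1} + q_{i-2} with p_{-2}=0, p_{-1}=1, q_{-2}=1, q_{-1}=0), until the denominator exceeds 10:
  i=0: a_0=6, p_0 = 6*1 + 0 = 6, q_0 = 6*0 + 1 = 1.
  i=1: a_1=6, p_1 = 6*6 + 1 = 37, q_1 = 6*1 + 0 = 6.
  i=2: a_2=1, p_2 = 1*37 + 6 = 43, q_2 = 1*6 + 1 = 7.
  i=3: a_3=4, p_3 = 4*43 + 37 = 209, q_3 = 4*7 + 6 = 34.
q_3 = 34 > 10, so the last convergent with denominator <= 10 is p_2/q_2 = 43/7.
The closest fraction with denominator <= 10 is either p_2/q_2 or the intermediate fraction (k*p_2 + p_1)/(k*q_2 + q_1) with the largest k >= 1 whose denominator stays <= 10; these approach x as k grows, and every other convergent or intermediate fraction in range is farther away.
Largest k: floor((10 - q_1)/q_2) = floor((10 - 6)/7) = 0.
Since k = 0, no intermediate fraction beyond p_2/q_2 has denominator <= 10, so the convergent 43/7 is the closest (its error is |209*7 - 43*34|/(34*7) = 1/238).

43/7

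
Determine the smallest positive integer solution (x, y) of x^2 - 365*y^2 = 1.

(x, y) = (23915529, 1251796)

First expand sqrt(365) as a continued fraction. With x_i = (sqrt(365) + m_i)/d_i and (m_0, d_0) = (0, 1): a_0 = floor(sqrt(365)) = 19, since 19^2 = 361 <= 365 < 400 = 20^2.
Iterate m_{i+1} = d_i*a_i - m_i, d_{i+1} = (365 - m_{i+1}^2)/d_i, a_{i+1} = floor((a_0 + m_{i+1})/d_{i+1}):
  m_1 = 1*19 - 0 = 19, d_1 = (365 - 19^2)/1 = 4/1 = 4, a_1 = floor((19 + 19)/4) = 9.
  m_2 = 4*9 - 19 = 17, d_2 = (365 - 17^2)/4 = 76/4 = 19, a_2 = floor((19 + 17)/19) = 1.
  m_3 = 19*1 - 17 = 2, d_3 = (365 - 2^2)/19 = 361/19 = 19, a_3 = floor((19 + 2)/19) = 1.
  m_4 = 19*1 - 2 = 17, d_4 = (365 - 17^2)/19 = 76/19 = 4, a_4 = floor((19 + 17)/4) = 9.
  m_5 = 4*9 - 17 = 19, d_5 = (365 - 19^2)/4 = 4/4 = 1, a_5 = floor((19 + 19)/1) = 38.
  m_6 = 1*38 - 19 = 19, d_6 = (365 - 19^2)/1 = 4/1 = 4: (m_6, d_6) = (m_1, d_1) = (19, 4), so from here the quotients repeat a_1, ..., a_5; the period length is 5.
So sqrt(365) = [19; (9, 1, 1, 9, 38)] with period length k = 5.
k is odd, so (p_{k-1}, q_{k-1}) only solves x^2 - 365y^2 = -1 and the fundamental solution of x^2 - 365y^2 = 1 is (p_{2k-1}, q_{2k-1}) = (p_9, q_9); compute convergents through index 9, running through the period twice.
Convergents (p_i = a_i*p_{i-1} + p_{i-2}, q_i = a_i*q_{i-1} + q_{i-2} with p_{-2}=0, p_{-1}=1, q_{-2}=1, q_{-1}=0):
  i=0: a_0=19, p_0 = 19*1 + 0 = 19, q_0 = 19*0 + 1 = 1.
  i=1: a_1=9, p_1 = 9*19 + 1 = 172, q_1 = 9*1 + 0 = 9.
  i=2: a_2=1, p_2 = 1*172 + 19 = 191, q_2 = 1*9 + 1 = 10.
  i=3: a_3=1, p_3 = 1*191 + 172 = 363, q_3 = 1*10 + 9 = 19.
  i=4: a_4=9, p_4 = 9*363 + 191 = 3458, q_4 = 9*19 + 10 = 181.
  i=5: a_5=38, p_5 = 38*3458 + 363 = 131767, q_5 = 38*181 + 19 = 6897.
  i=6: a_6=9, p_6 = 9*131767 + 3458 = 1189361, q_6 = 9*6897 + 181 = 62254.
  i=7: a_7=1, p_7 = 1*1189361 + 131767 = 1321128, q_7 = 1*62254 + 6897 = 69151.
  i=8: a_8=1, p_8 = 1*1321128 + 1189361 = 2510489, q_8 = 1*69151 + 62254 = 131405.
  i=9: a_9=9, p_9 = 9*2510489 + 1321128 = 23915529, q_9 = 9*131405 + 69151 = 1251796.
Indeed p_4^2 - 365*q_4^2 = 11957764 - 11957765 = -1, not +1.
Check: 23915529^2 - 365*1251796^2 = 571952527349841 - 571952527349840 = 1, so (x, y) = (23915529, 1251796) solves the equation, and by the theorem it is the least positive solution.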